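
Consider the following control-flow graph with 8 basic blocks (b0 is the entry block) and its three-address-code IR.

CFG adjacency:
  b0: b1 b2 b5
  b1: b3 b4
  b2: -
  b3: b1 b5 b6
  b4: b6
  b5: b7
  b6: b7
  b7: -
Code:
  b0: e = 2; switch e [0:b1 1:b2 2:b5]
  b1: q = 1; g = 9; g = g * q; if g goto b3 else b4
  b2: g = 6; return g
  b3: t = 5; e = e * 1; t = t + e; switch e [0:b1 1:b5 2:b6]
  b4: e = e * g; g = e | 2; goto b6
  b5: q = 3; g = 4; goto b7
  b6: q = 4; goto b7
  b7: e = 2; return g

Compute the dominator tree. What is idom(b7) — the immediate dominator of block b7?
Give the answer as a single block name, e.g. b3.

idom tree: b1←b0 b2←b0 b3←b1 b4←b1 b5←b0 b6←b1 b7←b0
Dom∩ at merges:
  b1: preds {b0,b3}: {b0} ∩ {b0,b1,b3} = {b0}; idom=b0
  b5: preds {b0,b3}: {b0} ∩ {b0,b1,b3} = {b0}; idom=b0
  b6: preds {b3,b4}: {b0,b1,b3} ∩ {b0,b1,b4} = {b0,b1}; idom=b1
  b7: preds {b5,b6}: {b0,b5} ∩ {b0,b1,b6} = {b0}; idom=b0

idom(b7) = b0

Answer: b0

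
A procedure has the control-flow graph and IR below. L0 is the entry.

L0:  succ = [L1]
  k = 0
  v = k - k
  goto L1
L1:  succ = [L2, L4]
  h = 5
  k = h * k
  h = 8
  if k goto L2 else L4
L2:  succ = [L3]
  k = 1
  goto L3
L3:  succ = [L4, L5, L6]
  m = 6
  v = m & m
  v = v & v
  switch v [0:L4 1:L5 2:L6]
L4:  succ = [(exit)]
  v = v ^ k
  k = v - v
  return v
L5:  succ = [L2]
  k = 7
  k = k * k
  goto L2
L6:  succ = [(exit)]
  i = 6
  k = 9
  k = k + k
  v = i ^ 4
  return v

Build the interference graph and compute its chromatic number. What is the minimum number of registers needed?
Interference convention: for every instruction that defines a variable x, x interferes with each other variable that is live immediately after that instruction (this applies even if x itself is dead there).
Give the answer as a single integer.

Per-block:
  L0 def {k,v} use ∅
  L1 def {h,k} use {k}
  L2 def {k} use ∅
  L3 def {m,v} use ∅
  L4 def {k,v} use {k,v}
  L5 def {k} use ∅
  L6 def {i,k,v} use ∅

Backward fixpoint:
  L0: in=∅ out={k,v}
  L1: in={k,v} out={k,v}
  L2: in=∅ out={k}
  L3: in={k} out={k,v}
  L4: in={k,v} out=∅
  L5: in=∅ out=∅
  L6: in=∅ out=∅

Interfere edges:
  h — {k,v}
  i — {k}
  k — {h,i,m,v}
  m — {k}
  v — {h,k}

Colouring:
  clique {h,k,v} ⇒ need ≥ 3
  assign h→c1 i→c1 k→c0 m→c1 v→c2 — no edge inside a register ⇒ χ ≤ 3
  χ = 3

Answer: 3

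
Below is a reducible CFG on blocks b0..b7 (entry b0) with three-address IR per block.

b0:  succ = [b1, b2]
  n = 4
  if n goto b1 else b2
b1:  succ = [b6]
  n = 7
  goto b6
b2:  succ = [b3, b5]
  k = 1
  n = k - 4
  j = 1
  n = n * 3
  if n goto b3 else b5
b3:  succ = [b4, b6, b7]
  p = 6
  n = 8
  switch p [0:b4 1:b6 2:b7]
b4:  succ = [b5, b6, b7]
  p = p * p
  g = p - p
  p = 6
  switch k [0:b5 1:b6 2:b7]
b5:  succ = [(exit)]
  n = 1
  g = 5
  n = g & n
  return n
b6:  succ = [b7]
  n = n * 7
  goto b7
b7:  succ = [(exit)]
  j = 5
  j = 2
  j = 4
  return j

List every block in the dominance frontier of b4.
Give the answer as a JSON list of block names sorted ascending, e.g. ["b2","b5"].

idom tree: b1←b0 b2←b0 b3←b2 b4←b3 b5←b2 b6←b0 b7←b0
Dom at joins:
  b5: preds {b2,b4}: {b0,b2} ∩ {b0,b2,b3,b4} = {b0,b2}; idom=b2
  b6: preds {b1,b3,b4}: {b0,b1} ∩ {b0,b2,b3} ∩ {b0,b2,b3,b4} = {b0}; idom=b0
  b7: preds {b3,b4,b6}: {b0,b2,b3} ∩ {b0,b2,b3,b4} ∩ {b0,b6} = {b0}; idom=b0

DF derivation:
  b5←b2: walk · to b2
  b5←b4: walk b4→b3 to b2
  b6←b1: walk b1 to b0
  b6←b3: walk b3→b2 to b0
  b6←b4: walk b4→b3→b2 to b0
  b7←b3: walk b3→b2 to b0
  b7←b4: walk b4→b3→b2 to b0
  b7←b6: walk b6 to b0
  DF(b0)=∅
  DF(b1)={b6}
  DF(b2)={b6,b7}
  DF(b3)={b5,b6,b7}
  DF(b4)={b5,b6,b7}
  DF(b5)=∅
  DF(b6)={b7}
  DF(b7)=∅

DF(b4) = ["b5", "b6", "b7"]

Answer: ["b5", "b6", "b7"]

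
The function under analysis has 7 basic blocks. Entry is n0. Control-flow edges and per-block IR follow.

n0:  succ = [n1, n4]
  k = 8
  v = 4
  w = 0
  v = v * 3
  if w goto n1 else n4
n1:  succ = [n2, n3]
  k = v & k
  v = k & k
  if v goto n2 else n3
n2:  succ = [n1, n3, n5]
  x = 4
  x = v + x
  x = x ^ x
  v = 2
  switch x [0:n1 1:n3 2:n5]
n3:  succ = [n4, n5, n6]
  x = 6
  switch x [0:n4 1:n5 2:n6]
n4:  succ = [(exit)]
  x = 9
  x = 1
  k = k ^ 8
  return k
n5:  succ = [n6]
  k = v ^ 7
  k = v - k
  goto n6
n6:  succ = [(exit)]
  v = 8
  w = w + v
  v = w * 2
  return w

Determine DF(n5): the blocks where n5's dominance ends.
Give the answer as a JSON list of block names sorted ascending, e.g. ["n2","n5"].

idom tree: n1←n0 n2←n1 n3←n1 n4←n0 n5←n1 n6←n1
Dom at joins:
  n1: preds {n0,n2}: {n0} ∩ {n0,n1,n2} = {n0}; idom=n0
  n3: preds {n1,n2}: {n0,n1} ∩ {n0,n1,n2} = {n0,n1}; idom=n1
  n4: preds {n0,n3}: {n0} ∩ {n0,n1,n3} = {n0}; idom=n0
  n5: preds {n2,n3}: {n0,n1,n2} ∩ {n0,n1,n3} = {n0,n1}; idom=n1
  n6: preds {n3,n5}: {n0,n1,n3} ∩ {n0,n1,n5} = {n0,n1}; idom=n1

DF walk-up:
  n1←n0: walk · to n0
  n1←n2: walk n2→n1 to n0
  n3←n1: walk · to n1
  n3←n2: walk n2 to n1
  n4←n0: walk · to n0
  n4←n3: walk n3→n1 to n0
  n5←n2: walk n2 to n1
  n5←n3: walk n3 to n1
  n6←n3: walk n3 to n1
  n6←n5: walk n5 to n1
  n0: DF=∅
  n1: DF={n1,n4}
  n2: DF={n1,n3,n5}
  n3: DF={n4,n5,n6}
  n4: DF=∅
  n5: DF={n6}
  n6: DF=∅

DF(n5) = ["n6"]

Answer: ["n6"]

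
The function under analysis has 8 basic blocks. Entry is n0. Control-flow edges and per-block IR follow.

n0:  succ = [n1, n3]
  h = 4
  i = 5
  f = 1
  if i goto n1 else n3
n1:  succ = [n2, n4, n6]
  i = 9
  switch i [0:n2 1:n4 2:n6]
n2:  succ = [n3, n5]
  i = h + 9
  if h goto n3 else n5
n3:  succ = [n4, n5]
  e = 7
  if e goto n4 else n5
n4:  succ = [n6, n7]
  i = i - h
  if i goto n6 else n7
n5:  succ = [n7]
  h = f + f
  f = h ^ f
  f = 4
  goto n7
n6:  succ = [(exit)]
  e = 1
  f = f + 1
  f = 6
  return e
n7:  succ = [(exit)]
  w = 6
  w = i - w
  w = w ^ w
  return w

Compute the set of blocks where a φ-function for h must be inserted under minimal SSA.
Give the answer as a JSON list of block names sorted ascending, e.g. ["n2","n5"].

idom tree: n1←n0 n2←n1 n3←n0 n4←n0 n5←n0 n6←n0 n7←n0
Join-block Dom:
  n3: preds {n0,n2}: {n0} ∩ {n0,n1,n2} = {n0}; idom=n0
  n4: preds {n1,n3}: {n0,n1} ∩ {n0,n3} = {n0}; idom=n0
  n5: preds {n2,n3}: {n0,n1,n2} ∩ {n0,n3} = {n0}; idom=n0
  n6: preds {n1,n4}: {n0,n1} ∩ {n0,n4} = {n0}; idom=n0
  n7: preds {n4,n5}: {n0,n4} ∩ {n0,n5} = {n0}; idom=n0

DF derivation:
  n3←n0: walk · to n0
  n3←n2: walk n2→n1 to n0
  n4←n1: walk n1 to n0
  n4←n3: walk n3 to n0
  n5←n2: walk n2→n1 to n0
  n5←n3: walk n3 to n0
  n6←n1: walk n1 to n0
  n6←n4: walk n4 to n0
  n7←n4: walk n4 to n0
  n7←n5: walk n5 to n0
  n0: DF=∅
  n1: DF={n3,n4,n5,n6}
  n2: DF={n3,n5}
  n3: DF={n4,n5}
  n4: DF={n6,n7}
  n5: DF={n7}
  n6: DF=∅
  n7: DF=∅

φ for h: defs {n0,n5}
  DF⁺ = {n7}

Answer: ["n7"]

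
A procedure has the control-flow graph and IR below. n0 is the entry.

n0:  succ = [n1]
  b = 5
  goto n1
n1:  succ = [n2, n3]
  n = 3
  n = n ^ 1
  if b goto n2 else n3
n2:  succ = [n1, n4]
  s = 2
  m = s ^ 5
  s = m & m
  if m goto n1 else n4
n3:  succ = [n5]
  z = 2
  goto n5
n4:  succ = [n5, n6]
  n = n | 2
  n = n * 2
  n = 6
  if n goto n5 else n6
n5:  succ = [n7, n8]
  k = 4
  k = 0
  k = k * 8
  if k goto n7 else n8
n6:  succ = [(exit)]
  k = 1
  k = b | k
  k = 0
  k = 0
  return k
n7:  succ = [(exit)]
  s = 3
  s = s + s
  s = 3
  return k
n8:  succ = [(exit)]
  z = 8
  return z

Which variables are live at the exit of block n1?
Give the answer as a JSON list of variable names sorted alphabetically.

def/use:
  n0 def {b} use ∅
  n1 def {n} use {b}
  n2 def {m,s} use ∅
  n3 def {z} use ∅
  n4 def {n} use {n}
  n5 def {k} use ∅
  n6 def {k} use {b}
  n7 def {s} use {k}
  n8 def {z} use ∅

Live sets:
  live n0: ∅→{b}
  live n1: {b}→{b,n}
  live n2: {b,n}→{b,n}
  live n3: ∅→∅
  live n4: {b,n}→{b}
  live n5: ∅→{k}
  live n6: {b}→∅
  live n7: {k}→∅
  live n8: ∅→∅

live-out(n1) = ["b", "n"]

Answer: ["b", "n"]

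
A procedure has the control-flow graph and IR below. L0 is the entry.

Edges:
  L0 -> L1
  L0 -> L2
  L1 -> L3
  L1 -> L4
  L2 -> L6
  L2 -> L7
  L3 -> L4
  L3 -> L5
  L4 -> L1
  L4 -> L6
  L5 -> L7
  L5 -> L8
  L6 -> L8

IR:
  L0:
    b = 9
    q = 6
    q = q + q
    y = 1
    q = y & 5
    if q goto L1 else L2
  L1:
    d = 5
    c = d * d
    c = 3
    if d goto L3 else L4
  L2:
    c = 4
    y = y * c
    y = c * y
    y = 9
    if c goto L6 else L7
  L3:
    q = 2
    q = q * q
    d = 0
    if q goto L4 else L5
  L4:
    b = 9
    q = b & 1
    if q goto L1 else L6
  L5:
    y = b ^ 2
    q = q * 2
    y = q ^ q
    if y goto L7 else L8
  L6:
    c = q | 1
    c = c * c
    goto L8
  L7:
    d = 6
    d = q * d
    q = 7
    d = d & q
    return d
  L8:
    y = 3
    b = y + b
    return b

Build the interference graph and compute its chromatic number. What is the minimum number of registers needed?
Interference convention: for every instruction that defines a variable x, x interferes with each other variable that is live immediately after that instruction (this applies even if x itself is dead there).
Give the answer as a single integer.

Per-block:
  L0: {b,q,y} / ∅
  L1: {c,d} / ∅
  L2: {c,y} / {y}
  L3: {d,q} / ∅
  L4: {b,q} / ∅
  L5: {q,y} / {b,q}
  L6: {c} / {q}
  L7: {d,q} / {q}
  L8: {b,y} / {b}

Liveness:
  L0 li=∅ lo={b,q,y}
  L1 li={b} lo={b}
  L2 li={b,q,y} lo={b,q}
  L3 li={b} lo={b,q}
  L4 li=∅ lo={b,q}
  L5 li={b,q} lo={b,q}
  L6 li={b,q} lo={b}
  L7 li={q} lo=∅
  L8 li={b} lo=∅

Conflict graph:
  b↔{c,d,q,y}
  c↔{b,d,q,y}
  d↔{b,c,q}
  q↔{b,c,d,y}
  y↔{b,c,q}

Chromatic number:
  clique {b,c,d,q} ⇒ need ≥ 4
  assign b→R0 c→R1 d→R3 q→R2 y→R3 — no edge inside a register ⇒ χ ≤ 4
  χ = 4

Answer: 4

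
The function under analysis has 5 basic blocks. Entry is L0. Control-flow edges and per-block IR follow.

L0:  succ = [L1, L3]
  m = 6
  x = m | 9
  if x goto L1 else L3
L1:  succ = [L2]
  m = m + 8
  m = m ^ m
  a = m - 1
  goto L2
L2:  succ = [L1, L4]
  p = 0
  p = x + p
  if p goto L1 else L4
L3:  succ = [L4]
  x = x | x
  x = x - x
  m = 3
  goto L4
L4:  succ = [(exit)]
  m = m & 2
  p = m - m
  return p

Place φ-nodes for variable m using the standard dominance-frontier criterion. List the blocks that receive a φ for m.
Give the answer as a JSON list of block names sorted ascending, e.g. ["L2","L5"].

idom tree: L1←L0 L2←L1 L3←L0 L4←L0
Join-block Dom:
  L1: preds {L0,L2}: {L0} ∩ {L0,L1,L2} = {L0}; idom=L0
  L4: preds {L2,L3}: {L0,L1,L2} ∩ {L0,L3} = {L0}; idom=L0

DF derivation:
  join L1 pred L0: · stop@L0
  join L1 pred L2: L2→L1 stop@L0
  join L4 pred L2: L2→L1 stop@L0
  join L4 pred L3: L3 stop@L0
  DF(L0)=∅
  DF(L1)={L1,L4}
  DF(L2)={L1,L4}
  DF(L3)={L4}
  DF(L4)=∅

φ for m: defs {L0,L1,L3,L4}
  DF⁺ = {L1,L4}

Answer: ["L1", "L4"]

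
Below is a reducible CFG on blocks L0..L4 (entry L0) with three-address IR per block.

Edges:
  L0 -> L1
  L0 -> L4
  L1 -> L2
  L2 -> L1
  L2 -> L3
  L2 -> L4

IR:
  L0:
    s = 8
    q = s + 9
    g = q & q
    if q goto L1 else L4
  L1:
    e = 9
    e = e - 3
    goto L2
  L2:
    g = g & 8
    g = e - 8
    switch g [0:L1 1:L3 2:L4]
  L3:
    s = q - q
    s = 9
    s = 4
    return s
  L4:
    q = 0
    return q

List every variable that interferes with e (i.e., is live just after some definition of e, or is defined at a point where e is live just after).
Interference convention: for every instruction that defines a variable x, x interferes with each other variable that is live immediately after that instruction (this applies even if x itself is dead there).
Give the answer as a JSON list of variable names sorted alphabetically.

Answer: ["g", "q"]

Working:
Block summaries:
  L0: {g,q,s} / ∅
  L1: {e} / ∅
  L2: {g} / {e,g}
  L3: {s} / {q}
  L4: {q} / ∅

Backward fixpoint:
  L0 li=∅ lo={g,q}
  L1 li={g,q} lo={e,g,q}
  L2 li={e,g,q} lo={g,q}
  L3 li={q} lo=∅
  L4 li=∅ lo=∅

Conflict graph:
  e↔{g,q}
  g↔{e,q}
  q↔{e,g}
  s↔∅

N(e) = ["g", "q"]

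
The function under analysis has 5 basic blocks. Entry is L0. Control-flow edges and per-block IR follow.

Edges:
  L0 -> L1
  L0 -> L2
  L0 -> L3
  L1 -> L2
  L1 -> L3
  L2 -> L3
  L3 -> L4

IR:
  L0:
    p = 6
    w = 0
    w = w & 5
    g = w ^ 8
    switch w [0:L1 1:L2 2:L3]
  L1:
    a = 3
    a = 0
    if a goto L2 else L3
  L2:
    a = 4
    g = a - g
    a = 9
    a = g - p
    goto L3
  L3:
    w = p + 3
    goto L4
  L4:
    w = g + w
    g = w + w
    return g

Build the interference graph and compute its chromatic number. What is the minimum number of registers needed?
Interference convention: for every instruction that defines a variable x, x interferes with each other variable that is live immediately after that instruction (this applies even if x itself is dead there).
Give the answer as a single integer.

Answer: 3

Analysis:
Block summaries:
  L0 def {g,p,w} use ∅
  L1 def {a} use ∅
  L2 def {a,g} use {g,p}
  L3 def {w} use {p}
  L4 def {g,w} use {g,w}

Liveness:
  L0: in=∅ out={g,p}
  L1: in={g,p} out={g,p}
  L2: in={g,p} out={g,p}
  L3: in={g,p} out={g,w}
  L4: in={g,w} out=∅

Interfere edges:
  a: {g,p}
  g: {a,p,w}
  p: {a,g,w}
  w: {g,p}

Registers:
  {a,g,p} pairwise interfere (3-clique) ⇒ χ ≥ 3
  3-colouring: r0={g}  r1={p}  r2={a,w}
  χ = 3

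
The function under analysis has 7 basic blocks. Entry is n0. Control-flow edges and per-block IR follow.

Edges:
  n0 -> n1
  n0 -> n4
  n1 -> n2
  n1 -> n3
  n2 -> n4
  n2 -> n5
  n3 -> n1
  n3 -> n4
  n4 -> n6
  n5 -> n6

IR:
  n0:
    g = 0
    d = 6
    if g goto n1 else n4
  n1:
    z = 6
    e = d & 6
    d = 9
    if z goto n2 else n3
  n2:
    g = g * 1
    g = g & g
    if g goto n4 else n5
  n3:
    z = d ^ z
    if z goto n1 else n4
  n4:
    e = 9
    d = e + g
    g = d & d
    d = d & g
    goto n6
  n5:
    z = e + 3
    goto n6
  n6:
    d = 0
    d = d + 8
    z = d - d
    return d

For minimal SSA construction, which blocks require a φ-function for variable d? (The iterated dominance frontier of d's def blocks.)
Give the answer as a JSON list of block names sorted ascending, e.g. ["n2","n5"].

idom tree: n1←n0 n2←n1 n3←n1 n4←n0 n5←n2 n6←n0
Dom at joins:
  n1: preds {n0,n3}: {n0} ∩ {n0,n1,n3} = {n0}; idom=n0
  n4: preds {n0,n2,n3}: {n0} ∩ {n0,n1,n2} ∩ {n0,n1,n3} = {n0}; idom=n0
  n6: preds {n4,n5}: {n0,n4} ∩ {n0,n1,n2,n5} = {n0}; idom=n0

Frontier:
  join n1 pred n0: · stop@n0
  join n1 pred n3: n3→n1 stop@n0
  join n4 pred n0: · stop@n0
  join n4 pred n2: n2→n1 stop@n0
  join n4 pred n3: n3→n1 stop@n0
  join n6 pred n4: n4 stop@n0
  join n6 pred n5: n5→n2→n1 stop@n0
  n0 → ∅
  n1 → {n1,n4,n6}
  n2 → {n4,n6}
  n3 → {n1,n4}
  n4 → {n6}
  n5 → {n6}
  n6 → ∅

φ for d: defs {n0,n1,n4,n6}
  DF⁺ = {n1,n4,n6}

Answer: ["n1", "n4", "n6"]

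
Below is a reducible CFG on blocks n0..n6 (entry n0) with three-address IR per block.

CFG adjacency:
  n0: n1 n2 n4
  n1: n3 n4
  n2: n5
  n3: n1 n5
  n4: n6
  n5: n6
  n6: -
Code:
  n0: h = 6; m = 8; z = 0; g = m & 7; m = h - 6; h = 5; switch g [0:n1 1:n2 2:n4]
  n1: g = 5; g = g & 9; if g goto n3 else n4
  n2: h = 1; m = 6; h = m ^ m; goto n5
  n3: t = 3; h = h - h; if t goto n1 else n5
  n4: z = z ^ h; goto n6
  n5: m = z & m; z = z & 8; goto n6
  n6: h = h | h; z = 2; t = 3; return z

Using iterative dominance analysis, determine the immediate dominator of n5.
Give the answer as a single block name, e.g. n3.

idom tree: n1←n0 n2←n0 n3←n1 n4←n0 n5←n0 n6←n0
Join-block Dom:
  n1: preds {n0,n3}: {n0} ∩ {n0,n1,n3} = {n0}; idom=n0
  n4: preds {n0,n1}: {n0} ∩ {n0,n1} = {n0}; idom=n0
  n5: preds {n2,n3}: {n0,n2} ∩ {n0,n1,n3} = {n0}; idom=n0
  n6: preds {n4,n5}: {n0,n4} ∩ {n0,n5} = {n0}; idom=n0

idom(n5) = n0

Answer: n0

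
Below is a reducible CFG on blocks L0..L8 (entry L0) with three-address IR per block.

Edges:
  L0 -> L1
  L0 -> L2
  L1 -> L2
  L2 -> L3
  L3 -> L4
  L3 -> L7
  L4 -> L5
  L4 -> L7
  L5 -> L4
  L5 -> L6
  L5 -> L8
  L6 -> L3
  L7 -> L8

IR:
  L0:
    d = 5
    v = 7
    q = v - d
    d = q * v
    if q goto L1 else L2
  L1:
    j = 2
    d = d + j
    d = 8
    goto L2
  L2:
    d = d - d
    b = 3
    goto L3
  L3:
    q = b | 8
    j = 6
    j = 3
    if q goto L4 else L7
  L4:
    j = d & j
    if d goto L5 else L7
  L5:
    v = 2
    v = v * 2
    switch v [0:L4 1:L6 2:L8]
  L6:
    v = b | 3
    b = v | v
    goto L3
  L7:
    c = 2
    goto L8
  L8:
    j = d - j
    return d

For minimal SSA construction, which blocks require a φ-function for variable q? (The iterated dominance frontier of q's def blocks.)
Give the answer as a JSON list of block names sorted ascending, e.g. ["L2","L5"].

Answer: ["L3"]

Working:
idom tree: L1←L0 L2←L0 L3←L2 L4←L3 L5←L4 L6←L5 L7←L3 L8←L3
Join-block Dom:
  L2: preds {L0,L1}: {L0} ∩ {L0,L1} = {L0}; idom=L0
  L3: preds {L2,L6}: {L0,L2} ∩ {L0,L2,L3,L4,L5,L6} = {L0,L2}; idom=L2
  L4: preds {L3,L5}: {L0,L2,L3} ∩ {L0,L2,L3,L4,L5} = {L0,L2,L3}; idom=L3
  L7: preds {L3,L4}: {L0,L2,L3} ∩ {L0,L2,L3,L4} = {L0,L2,L3}; idom=L3
  L8: preds {L5,L7}: {L0,L2,L3,L4,L5} ∩ {L0,L2,L3,L7} = {L0,L2,L3}; idom=L3

DF derivation:
  join L2 pred L0: · stop@L0
  join L2 pred L1: L1 stop@L0
  join L3 pred L2: · stop@L2
  join L3 pred L6: L6→L5→L4→L3 stop@L2
  join L4 pred L3: · stop@L3
  join L4 pred L5: L5→L4 stop@L3
  join L7 pred L3: · stop@L3
  join L7 pred L4: L4 stop@L3
  join L8 pred L5: L5→L4 stop@L3
  join L8 pred L7: L7 stop@L3
  L0 → ∅
  L1 → {L2}
  L2 → ∅
  L3 → {L3}
  L4 → {L3,L4,L7,L8}
  L5 → {L3,L4,L8}
  L6 → {L3}
  L7 → {L8}
  L8 → ∅

φ for q: defs {L0,L3}
  DF⁺ = {L3}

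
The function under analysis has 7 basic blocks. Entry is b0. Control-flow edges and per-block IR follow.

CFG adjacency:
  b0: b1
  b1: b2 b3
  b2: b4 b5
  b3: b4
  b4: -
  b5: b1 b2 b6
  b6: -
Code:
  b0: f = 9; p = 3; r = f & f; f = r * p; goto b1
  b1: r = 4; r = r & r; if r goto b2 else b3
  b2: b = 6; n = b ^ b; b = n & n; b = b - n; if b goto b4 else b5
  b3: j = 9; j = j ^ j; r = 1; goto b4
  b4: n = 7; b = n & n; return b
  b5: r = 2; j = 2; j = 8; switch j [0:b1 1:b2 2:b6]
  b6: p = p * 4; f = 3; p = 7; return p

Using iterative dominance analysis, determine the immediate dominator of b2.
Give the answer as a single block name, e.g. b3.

idom tree: b1←b0 b2←b1 b3←b1 b4←b1 b5←b2 b6←b5
Dom at joins:
  b1: preds {b0,b5}: {b0} ∩ {b0,b1,b2,b5} = {b0}; idom=b0
  b2: preds {b1,b5}: {b0,b1} ∩ {b0,b1,b2,b5} = {b0,b1}; idom=b1
  b4: preds {b2,b3}: {b0,b1,b2} ∩ {b0,b1,b3} = {b0,b1}; idom=b1

idom(b2) = b1

Answer: b1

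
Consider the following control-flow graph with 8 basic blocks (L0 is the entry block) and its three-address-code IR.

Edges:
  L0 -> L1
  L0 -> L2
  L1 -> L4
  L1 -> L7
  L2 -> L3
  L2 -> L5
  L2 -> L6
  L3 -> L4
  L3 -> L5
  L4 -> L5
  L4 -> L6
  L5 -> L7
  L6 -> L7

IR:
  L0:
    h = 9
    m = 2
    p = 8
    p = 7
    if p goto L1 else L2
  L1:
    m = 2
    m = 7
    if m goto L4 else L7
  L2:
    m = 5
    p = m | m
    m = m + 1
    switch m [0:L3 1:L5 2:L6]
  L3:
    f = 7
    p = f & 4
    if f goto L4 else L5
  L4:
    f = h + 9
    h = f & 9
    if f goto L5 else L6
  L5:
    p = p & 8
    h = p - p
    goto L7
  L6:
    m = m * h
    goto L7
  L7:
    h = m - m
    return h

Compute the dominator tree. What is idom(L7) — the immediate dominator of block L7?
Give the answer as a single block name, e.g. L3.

idom tree: L1←L0 L2←L0 L3←L2 L4←L0 L5←L0 L6←L0 L7←L0
Dom at joins:
  L4: preds {L1,L3}: {L0,L1} ∩ {L0,L2,L3} = {L0}; idom=L0
  L5: preds {L2,L3,L4}: {L0,L2} ∩ {L0,L2,L3} ∩ {L0,L4} = {L0}; idom=L0
  L6: preds {L2,L4}: {L0,L2} ∩ {L0,L4} = {L0}; idom=L0
  L7: preds {L1,L5,L6}: {L0,L1} ∩ {L0,L5} ∩ {L0,L6} = {L0}; idom=L0

idom(L7) = L0

Answer: L0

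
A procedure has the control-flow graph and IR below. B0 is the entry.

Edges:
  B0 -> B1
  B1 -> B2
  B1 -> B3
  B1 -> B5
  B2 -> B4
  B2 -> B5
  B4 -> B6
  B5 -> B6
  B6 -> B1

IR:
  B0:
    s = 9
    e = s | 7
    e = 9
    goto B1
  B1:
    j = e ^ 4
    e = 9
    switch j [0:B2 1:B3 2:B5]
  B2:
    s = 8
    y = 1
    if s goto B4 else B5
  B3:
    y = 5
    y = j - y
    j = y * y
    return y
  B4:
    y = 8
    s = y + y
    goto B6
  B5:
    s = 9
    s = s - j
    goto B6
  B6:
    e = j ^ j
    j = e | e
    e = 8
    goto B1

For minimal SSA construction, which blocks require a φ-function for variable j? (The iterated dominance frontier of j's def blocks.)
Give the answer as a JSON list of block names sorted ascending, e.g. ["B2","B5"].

Answer: ["B1"]

Derivation:
idom tree: B1←B0 B2←B1 B3←B1 B4←B2 B5←B1 B6←B1
Dom at joins:
  B1: preds {B0,B6}: {B0} ∩ {B0,B1,B6} = {B0}; idom=B0
  B5: preds {B1,B2}: {B0,B1} ∩ {B0,B1,B2} = {B0,B1}; idom=B1
  B6: preds {B4,B5}: {B0,B1,B2,B4} ∩ {B0,B1,B5} = {B0,B1}; idom=B1

DF derivation:
  B1←B0: walk · to B0
  B1←B6: walk B6→B1 to B0
  B5←B1: walk · to B1
  B5←B2: walk B2 to B1
  B6←B4: walk B4→B2 to B1
  B6←B5: walk B5 to B1
  B0: DF=∅
  B1: DF={B1}
  B2: DF={B5,B6}
  B3: DF=∅
  B4: DF={B6}
  B5: DF={B6}
  B6: DF={B1}

φ for j: defs {B1,B3,B6}
  DF⁺ = {B1}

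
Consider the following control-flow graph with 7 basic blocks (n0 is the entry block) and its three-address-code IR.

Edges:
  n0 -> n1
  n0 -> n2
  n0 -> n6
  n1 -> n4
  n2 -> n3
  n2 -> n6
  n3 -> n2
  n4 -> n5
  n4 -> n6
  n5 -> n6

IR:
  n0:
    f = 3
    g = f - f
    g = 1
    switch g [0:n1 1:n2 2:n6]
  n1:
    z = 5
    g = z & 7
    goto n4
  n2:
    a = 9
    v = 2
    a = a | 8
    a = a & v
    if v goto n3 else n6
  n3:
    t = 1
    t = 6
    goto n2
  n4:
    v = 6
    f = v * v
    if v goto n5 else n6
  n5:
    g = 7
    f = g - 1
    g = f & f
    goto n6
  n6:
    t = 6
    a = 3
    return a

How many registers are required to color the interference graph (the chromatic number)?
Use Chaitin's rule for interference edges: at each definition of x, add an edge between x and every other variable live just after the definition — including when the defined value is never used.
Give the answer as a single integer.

Answer: 2

Analysis:
Block summaries:
  n0 def {f,g} use ∅
  n1 def {g,z} use ∅
  n2 def {a,v} use ∅
  n3 def {t} use ∅
  n4 def {f,v} use ∅
  n5 def {f,g} use ∅
  n6 def {a,t} use ∅

Live sets:
  n0 li=∅ lo=∅
  n1 li=∅ lo=∅
  n2 li=∅ lo=∅
  n3 li=∅ lo=∅
  n4 li=∅ lo=∅
  n5 li=∅ lo=∅
  n6 li=∅ lo=∅

Interference:
  a↔{v}
  f↔{v}
  g↔∅
  t↔∅
  v↔{a,f}
  z↔∅

Registers:
  clique {a,v} ⇒ need ≥ 2
  2-colouring: R0={g,t,v,z}  R1={a,f}
  χ = 2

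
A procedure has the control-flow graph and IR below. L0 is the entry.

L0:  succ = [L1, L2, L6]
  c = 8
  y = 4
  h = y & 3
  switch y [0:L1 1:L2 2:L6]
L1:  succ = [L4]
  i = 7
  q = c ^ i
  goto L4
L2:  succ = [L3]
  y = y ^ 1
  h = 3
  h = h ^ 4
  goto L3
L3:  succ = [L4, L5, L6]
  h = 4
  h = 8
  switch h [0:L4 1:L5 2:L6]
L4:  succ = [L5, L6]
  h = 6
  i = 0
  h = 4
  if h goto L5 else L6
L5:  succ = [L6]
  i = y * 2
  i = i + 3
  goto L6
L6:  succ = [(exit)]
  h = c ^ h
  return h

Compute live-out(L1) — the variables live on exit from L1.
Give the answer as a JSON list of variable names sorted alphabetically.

Per-block:
  L0: {c,h,y} / ∅
  L1: {i,q} / {c}
  L2: {h,y} / {y}
  L3: {h} / ∅
  L4: {h,i} / ∅
  L5: {i} / {y}
  L6: {h} / {c,h}

Liveness:
  L0 li=∅ lo={c,h,y}
  L1 li={c,y} lo={c,y}
  L2 li={c,y} lo={c,y}
  L3 li={c,y} lo={c,h,y}
  L4 li={c,y} lo={c,h,y}
  L5 li={c,h,y} lo={c,h}
  L6 li={c,h} lo=∅

live-out(L1) = ["c", "y"]

Answer: ["c", "y"]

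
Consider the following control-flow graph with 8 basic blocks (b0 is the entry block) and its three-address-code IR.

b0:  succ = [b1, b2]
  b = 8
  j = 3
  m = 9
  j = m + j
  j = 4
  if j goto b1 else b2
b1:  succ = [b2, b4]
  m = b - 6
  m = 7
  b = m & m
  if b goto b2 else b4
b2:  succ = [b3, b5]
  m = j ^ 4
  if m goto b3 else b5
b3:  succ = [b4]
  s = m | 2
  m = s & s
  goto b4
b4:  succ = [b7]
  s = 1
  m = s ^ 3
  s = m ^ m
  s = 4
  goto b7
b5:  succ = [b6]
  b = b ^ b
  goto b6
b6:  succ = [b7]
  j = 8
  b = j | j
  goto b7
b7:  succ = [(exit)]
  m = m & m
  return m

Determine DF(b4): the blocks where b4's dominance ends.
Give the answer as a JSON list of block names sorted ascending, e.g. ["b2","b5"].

Answer: ["b7"]

Working:
idom tree: b1←b0 b2←b0 b3←b2 b4←b0 b5←b2 b6←b5 b7←b0
Dom at joins:
  b2: preds {b0,b1}: {b0} ∩ {b0,b1} = {b0}; idom=b0
  b4: preds {b1,b3}: {b0,b1} ∩ {b0,b2,b3} = {b0}; idom=b0
  b7: preds {b4,b6}: {b0,b4} ∩ {b0,b2,b5,b6} = {b0}; idom=b0

DF derivation:
  b2←b0: walk · to b0
  b2←b1: walk b1 to b0
  b4←b1: walk b1 to b0
  b4←b3: walk b3→b2 to b0
  b7←b4: walk b4 to b0
  b7←b6: walk b6→b5→b2 to b0
  b0 → ∅
  b1 → {b2,b4}
  b2 → {b4,b7}
  b3 → {b4}
  b4 → {b7}
  b5 → {b7}
  b6 → {b7}
  b7 → ∅

DF(b4) = ["b7"]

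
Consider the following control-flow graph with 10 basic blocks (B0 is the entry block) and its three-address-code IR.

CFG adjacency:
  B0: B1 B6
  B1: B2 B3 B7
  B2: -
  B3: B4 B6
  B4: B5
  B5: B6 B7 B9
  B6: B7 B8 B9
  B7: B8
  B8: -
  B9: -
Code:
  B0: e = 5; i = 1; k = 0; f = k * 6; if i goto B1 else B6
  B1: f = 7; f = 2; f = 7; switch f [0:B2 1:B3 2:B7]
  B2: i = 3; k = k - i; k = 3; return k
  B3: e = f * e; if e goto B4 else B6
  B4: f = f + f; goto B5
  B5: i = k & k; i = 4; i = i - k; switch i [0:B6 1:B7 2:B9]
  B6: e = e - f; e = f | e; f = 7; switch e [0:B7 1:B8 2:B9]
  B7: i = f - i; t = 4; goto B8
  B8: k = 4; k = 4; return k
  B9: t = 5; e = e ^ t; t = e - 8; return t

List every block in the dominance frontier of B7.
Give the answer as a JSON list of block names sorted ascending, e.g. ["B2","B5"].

idom tree: B1←B0 B2←B1 B3←B1 B4←B3 B5←B4 B6←B0 B7←B0 B8←B0 B9←B0
Dom at joins:
  B6: preds {B0,B3,B5}: {B0} ∩ {B0,B1,B3} ∩ {B0,B1,B3,B4,B5} = {B0}; idom=B0
  B7: preds {B1,B5,B6}: {B0,B1} ∩ {B0,B1,B3,B4,B5} ∩ {B0,B6} = {B0}; idom=B0
  B8: preds {B6,B7}: {B0,B6} ∩ {B0,B7} = {B0}; idom=B0
  B9: preds {B5,B6}: {B0,B1,B3,B4,B5} ∩ {B0,B6} = {B0}; idom=B0

DF walk-up:
  B6←B0: walk · to B0
  B6←B3: walk B3→B1 to B0
  B6←B5: walk B5→B4→B3→B1 to B0
  B7←B1: walk B1 to B0
  B7←B5: walk B5→B4→B3→B1 to B0
  B7←B6: walk B6 to B0
  B8←B6: walk B6 to B0
  B8←B7: walk B7 to B0
  B9←B5: walk B5→B4→B3→B1 to B0
  B9←B6: walk B6 to B0
  B0: DF=∅
  B1: DF={B6,B7,B9}
  B2: DF=∅
  B3: DF={B6,B7,B9}
  B4: DF={B6,B7,B9}
  B5: DF={B6,B7,B9}
  B6: DF={B7,B8,B9}
  B7: DF={B8}
  B8: DF=∅
  B9: DF=∅

DF(B7) = ["B8"]

Answer: ["B8"]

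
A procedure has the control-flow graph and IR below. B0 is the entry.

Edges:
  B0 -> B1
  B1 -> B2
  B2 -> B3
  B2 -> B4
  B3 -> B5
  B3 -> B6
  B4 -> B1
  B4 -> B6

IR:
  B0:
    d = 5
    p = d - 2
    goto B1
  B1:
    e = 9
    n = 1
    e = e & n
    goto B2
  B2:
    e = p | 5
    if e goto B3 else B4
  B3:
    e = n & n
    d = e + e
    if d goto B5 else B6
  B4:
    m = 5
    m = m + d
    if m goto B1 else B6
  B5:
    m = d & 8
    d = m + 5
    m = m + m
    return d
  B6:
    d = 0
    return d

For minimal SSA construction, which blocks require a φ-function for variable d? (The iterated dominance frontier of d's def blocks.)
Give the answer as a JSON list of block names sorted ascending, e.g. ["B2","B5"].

idom tree: B1←B0 B2←B1 B3←B2 B4←B2 B5←B3 B6←B2
Join-block Dom:
  B1: preds {B0,B4}: {B0} ∩ {B0,B1,B2,B4} = {B0}; idom=B0
  B6: preds {B3,B4}: {B0,B1,B2,B3} ∩ {B0,B1,B2,B4} = {B0,B1,B2}; idom=B2

Frontier:
  join B1 pred B0: · stop@B0
  join B1 pred B4: B4→B2→B1 stop@B0
  join B6 pred B3: B3 stop@B2
  join B6 pred B4: B4 stop@B2
  B0: DF=∅
  B1: DF={B1}
  B2: DF={B1}
  B3: DF={B6}
  B4: DF={B1,B6}
  B5: DF=∅
  B6: DF=∅

φ for d: defs {B0,B3,B5,B6}
  DF⁺ = {B6}

Answer: ["B6"]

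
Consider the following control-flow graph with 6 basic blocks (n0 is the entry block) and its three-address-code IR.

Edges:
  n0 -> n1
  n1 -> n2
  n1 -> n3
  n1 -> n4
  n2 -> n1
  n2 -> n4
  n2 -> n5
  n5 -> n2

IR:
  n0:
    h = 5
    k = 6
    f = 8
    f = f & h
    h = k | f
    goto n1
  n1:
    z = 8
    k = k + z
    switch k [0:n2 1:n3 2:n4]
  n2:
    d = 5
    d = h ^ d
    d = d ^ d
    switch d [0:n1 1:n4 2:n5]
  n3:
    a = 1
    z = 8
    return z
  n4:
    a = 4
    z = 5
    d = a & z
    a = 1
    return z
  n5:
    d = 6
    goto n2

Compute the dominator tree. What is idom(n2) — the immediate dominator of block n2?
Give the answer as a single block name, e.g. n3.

Answer: n1

Working:
idom tree: n1←n0 n2←n1 n3←n1 n4←n1 n5←n2
Join-block Dom:
  n1: preds {n0,n2}: {n0} ∩ {n0,n1,n2} = {n0}; idom=n0
  n2: preds {n1,n5}: {n0,n1} ∩ {n0,n1,n2,n5} = {n0,n1}; idom=n1
  n4: preds {n1,n2}: {n0,n1} ∩ {n0,n1,n2} = {n0,n1}; idom=n1

idom(n2) = n1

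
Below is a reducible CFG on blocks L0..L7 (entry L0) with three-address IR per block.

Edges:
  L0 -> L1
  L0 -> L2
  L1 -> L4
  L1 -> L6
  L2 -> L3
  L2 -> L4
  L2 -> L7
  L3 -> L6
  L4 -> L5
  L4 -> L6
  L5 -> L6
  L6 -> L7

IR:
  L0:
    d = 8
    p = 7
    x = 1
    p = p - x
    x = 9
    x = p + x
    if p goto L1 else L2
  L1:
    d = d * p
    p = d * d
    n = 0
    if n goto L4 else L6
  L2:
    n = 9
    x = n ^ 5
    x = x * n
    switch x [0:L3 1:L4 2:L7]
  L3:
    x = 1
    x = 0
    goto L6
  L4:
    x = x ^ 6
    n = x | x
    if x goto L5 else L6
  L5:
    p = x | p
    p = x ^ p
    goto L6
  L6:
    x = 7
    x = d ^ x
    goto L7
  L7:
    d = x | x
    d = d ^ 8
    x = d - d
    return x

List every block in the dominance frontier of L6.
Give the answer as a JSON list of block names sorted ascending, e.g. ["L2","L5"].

Answer: ["L7"]

Derivation:
idom tree: L1←L0 L2←L0 L3←L2 L4←L0 L5←L4 L6←L0 L7←L0
Dom at joins:
  L4: preds {L1,L2}: {L0,L1} ∩ {L0,L2} = {L0}; idom=L0
  L6: preds {L1,L3,L4,L5}: {L0,L1} ∩ {L0,L2,L3} ∩ {L0,L4} ∩ {L0,L4,L5} = {L0}; idom=L0
  L7: preds {L2,L6}: {L0,L2} ∩ {L0,L6} = {L0}; idom=L0

DF derivation:
  L4←L1: walk L1 to L0
  L4←L2: walk L2 to L0
  L6←L1: walk L1 to L0
  L6←L3: walk L3→L2 to L0
  L6←L4: walk L4 to L0
  L6←L5: walk L5→L4 to L0
  L7←L2: walk L2 to L0
  L7←L6: walk L6 to L0
  DF(L0)=∅
  DF(L1)={L4,L6}
  DF(L2)={L4,L6,L7}
  DF(L3)={L6}
  DF(L4)={L6}
  DF(L5)={L6}
  DF(L6)={L7}
  DF(L7)=∅

DF(L6) = ["L7"]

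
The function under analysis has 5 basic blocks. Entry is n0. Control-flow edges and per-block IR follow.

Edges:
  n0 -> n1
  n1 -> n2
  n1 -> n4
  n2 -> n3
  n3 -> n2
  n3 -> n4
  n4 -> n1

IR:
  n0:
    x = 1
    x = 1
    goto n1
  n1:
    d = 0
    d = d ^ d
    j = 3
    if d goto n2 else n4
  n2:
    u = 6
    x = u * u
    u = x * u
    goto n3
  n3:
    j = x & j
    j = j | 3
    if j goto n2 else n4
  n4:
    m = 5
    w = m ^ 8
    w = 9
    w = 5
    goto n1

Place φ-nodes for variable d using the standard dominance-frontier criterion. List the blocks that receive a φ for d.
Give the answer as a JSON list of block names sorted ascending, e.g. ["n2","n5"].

Answer: ["n1"]

Working:
idom tree: n1←n0 n2←n1 n3←n2 n4←n1
Dom∩ at merges:
  n1: preds {n0,n4}: {n0} ∩ {n0,n1,n4} = {n0}; idom=n0
  n2: preds {n1,n3}: {n0,n1} ∩ {n0,n1,n2,n3} = {n0,n1}; idom=n1
  n4: preds {n1,n3}: {n0,n1} ∩ {n0,n1,n2,n3} = {n0,n1}; idom=n1

DF walk-up:
  join n1 pred n0: · stop@n0
  join n1 pred n4: n4→n1 stop@n0
  join n2 pred n1: · stop@n1
  join n2 pred n3: n3→n2 stop@n1
  join n4 pred n1: · stop@n1
  join n4 pred n3: n3→n2 stop@n1
  n0 → ∅
  n1 → {n1}
  n2 → {n2,n4}
  n3 → {n2,n4}
  n4 → {n1}

φ for d: defs {n1}
  DF⁺ = {n1}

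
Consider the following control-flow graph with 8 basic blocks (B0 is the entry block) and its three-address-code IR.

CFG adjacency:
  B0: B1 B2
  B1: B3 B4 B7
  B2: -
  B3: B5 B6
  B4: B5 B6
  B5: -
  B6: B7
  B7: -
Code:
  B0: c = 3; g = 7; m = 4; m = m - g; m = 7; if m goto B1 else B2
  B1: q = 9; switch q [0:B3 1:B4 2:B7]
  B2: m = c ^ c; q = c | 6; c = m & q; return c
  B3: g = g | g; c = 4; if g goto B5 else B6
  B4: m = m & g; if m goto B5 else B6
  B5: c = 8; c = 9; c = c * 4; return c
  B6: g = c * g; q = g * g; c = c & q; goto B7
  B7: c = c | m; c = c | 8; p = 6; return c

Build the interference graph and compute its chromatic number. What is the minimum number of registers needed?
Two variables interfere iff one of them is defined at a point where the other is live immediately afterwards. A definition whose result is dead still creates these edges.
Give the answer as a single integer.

def/use:
  B0 def {c,g,m} use ∅
  B1 def {q} use ∅
  B2 def {c,m,q} use {c}
  B3 def {c,g} use {g}
  B4 def {m} use {g,m}
  B5 def {c} use ∅
  B6 def {c,g,q} use {c,g}
  B7 def {c,p} use {c,m}

Backward fixpoint:
  B0 li=∅ lo={c,g,m}
  B1 li={c,g,m} lo={c,g,m}
  B2 li={c} lo=∅
  B3 li={g,m} lo={c,g,m}
  B4 li={c,g,m} lo={c,g,m}
  B5 li=∅ lo=∅
  B6 li={c,g,m} lo={c,m}
  B7 li={c,m} lo=∅

Interference:
  c: {g,m,p,q}
  g: {c,m,q}
  m: {c,g,q}
  p: {c}
  q: {c,g,m}

Colouring:
  {c,g,m,q} pairwise interfere (4-clique) ⇒ χ ≥ 4
  4-colouring: R0={c}  R1={g,p}  R2={m}  R3={q}
  χ = 4

Answer: 4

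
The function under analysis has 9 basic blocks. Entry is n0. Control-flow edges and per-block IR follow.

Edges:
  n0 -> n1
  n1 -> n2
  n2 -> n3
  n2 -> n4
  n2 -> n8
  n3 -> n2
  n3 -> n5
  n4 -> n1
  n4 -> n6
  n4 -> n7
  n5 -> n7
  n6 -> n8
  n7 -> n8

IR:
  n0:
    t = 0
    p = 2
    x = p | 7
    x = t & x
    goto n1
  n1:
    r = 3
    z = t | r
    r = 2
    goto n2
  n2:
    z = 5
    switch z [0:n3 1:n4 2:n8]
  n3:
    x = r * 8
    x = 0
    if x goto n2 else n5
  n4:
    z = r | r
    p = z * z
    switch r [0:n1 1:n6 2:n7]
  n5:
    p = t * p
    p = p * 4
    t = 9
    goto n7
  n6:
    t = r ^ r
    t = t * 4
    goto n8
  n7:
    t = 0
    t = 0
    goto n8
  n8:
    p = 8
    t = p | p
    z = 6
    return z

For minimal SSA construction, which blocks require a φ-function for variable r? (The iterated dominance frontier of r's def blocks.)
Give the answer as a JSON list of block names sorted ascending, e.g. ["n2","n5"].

idom tree: n1←n0 n2←n1 n3←n2 n4←n2 n5←n3 n6←n4 n7←n2 n8←n2
Join-block Dom:
  n1: preds {n0,n4}: {n0} ∩ {n0,n1,n2,n4} = {n0}; idom=n0
  n2: preds {n1,n3}: {n0,n1} ∩ {n0,n1,n2,n3} = {n0,n1}; idom=n1
  n7: preds {n4,n5}: {n0,n1,n2,n4} ∩ {n0,n1,n2,n3,n5} = {n0,n1,n2}; idom=n2
  n8: preds {n2,n6,n7}: {n0,n1,n2} ∩ {n0,n1,n2,n4,n6} ∩ {n0,n1,n2,n7} = {n0,n1,n2}; idom=n2

DF walk-up:
  join n1 pred n0: · stop@n0
  join n1 pred n4: n4→n2→n1 stop@n0
  join n2 pred n1: · stop@n1
  join n2 pred n3: n3→n2 stop@n1
  join n7 pred n4: n4 stop@n2
  join n7 pred n5: n5→n3 stop@n2
  join n8 pred n2: · stop@n2
  join n8 pred n6: n6→n4 stop@n2
  join n8 pred n7: n7 stop@n2
  DF(n0)=∅
  DF(n1)={n1}
  DF(n2)={n1,n2}
  DF(n3)={n2,n7}
  DF(n4)={n1,n7,n8}
  DF(n5)={n7}
  DF(n6)={n8}
  DF(n7)={n8}
  DF(n8)=∅

φ for r: defs {n1}
  DF⁺ = {n1}

Answer: ["n1"]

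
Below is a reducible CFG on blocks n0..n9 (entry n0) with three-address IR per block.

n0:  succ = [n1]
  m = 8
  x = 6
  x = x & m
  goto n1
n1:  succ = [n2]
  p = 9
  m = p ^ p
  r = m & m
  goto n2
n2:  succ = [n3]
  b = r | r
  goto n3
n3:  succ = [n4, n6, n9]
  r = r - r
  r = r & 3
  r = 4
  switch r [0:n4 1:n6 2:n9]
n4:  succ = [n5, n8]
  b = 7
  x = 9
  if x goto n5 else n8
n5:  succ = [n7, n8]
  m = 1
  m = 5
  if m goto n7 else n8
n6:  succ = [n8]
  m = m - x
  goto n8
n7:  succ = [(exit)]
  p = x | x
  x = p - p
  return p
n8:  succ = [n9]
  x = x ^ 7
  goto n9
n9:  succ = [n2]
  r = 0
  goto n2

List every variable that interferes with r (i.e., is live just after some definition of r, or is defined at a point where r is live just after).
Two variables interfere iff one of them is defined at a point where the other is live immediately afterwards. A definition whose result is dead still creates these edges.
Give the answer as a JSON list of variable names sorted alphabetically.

Block summaries:
  n0 def {m,x} use ∅
  n1 def {m,p,r} use ∅
  n2 def {b} use {r}
  n3 def {r} use {r}
  n4 def {b,x} use ∅
  n5 def {m} use ∅
  n6 def {m} use {m,x}
  n7 def {p,x} use {x}
  n8 def {x} use {x}
  n9 def {r} use ∅

Backward fixpoint:
  live n0: ∅→{x}
  live n1: {x}→{m,r,x}
  live n2: {m,r,x}→{m,r,x}
  live n3: {m,r,x}→{m,x}
  live n4: {m}→{m,x}
  live n5: {x}→{m,x}
  live n6: {m,x}→{m,x}
  live n7: {x}→∅
  live n8: {m,x}→{m,x}
  live n9: {m,x}→{m,r,x}

Conflict graph:
  b — {m,r,x}
  m — {b,r,x}
  p — {x}
  r — {b,m,x}
  x — {b,m,p,r}

N(r) = ["b", "m", "x"]

Answer: ["b", "m", "x"]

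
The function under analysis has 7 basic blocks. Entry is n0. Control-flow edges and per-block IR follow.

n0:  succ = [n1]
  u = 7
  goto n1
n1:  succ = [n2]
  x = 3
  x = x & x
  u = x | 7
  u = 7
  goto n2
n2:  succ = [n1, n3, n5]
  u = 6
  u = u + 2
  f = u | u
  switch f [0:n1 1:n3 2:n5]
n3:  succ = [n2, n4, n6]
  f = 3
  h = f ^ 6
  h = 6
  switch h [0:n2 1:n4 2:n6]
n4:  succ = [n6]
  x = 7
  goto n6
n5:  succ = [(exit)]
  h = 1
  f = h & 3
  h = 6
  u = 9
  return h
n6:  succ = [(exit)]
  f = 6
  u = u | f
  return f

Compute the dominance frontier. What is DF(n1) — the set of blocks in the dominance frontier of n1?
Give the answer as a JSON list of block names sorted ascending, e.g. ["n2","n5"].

Answer: ["n1"]

Derivation:
idom tree: n1←n0 n2←n1 n3←n2 n4←n3 n5←n2 n6←n3
Dom∩ at merges:
  n1: preds {n0,n2}: {n0} ∩ {n0,n1,n2} = {n0}; idom=n0
  n2: preds {n1,n3}: {n0,n1} ∩ {n0,n1,n2,n3} = {n0,n1}; idom=n1
  n6: preds {n3,n4}: {n0,n1,n2,n3} ∩ {n0,n1,n2,n3,n4} = {n0,n1,n2,n3}; idom=n3

Frontier:
  n1←n0: walk · to n0
  n1←n2: walk n2→n1 to n0
  n2←n1: walk · to n1
  n2←n3: walk n3→n2 to n1
  n6←n3: walk · to n3
  n6←n4: walk n4 to n3
  n0 → ∅
  n1 → {n1}
  n2 → {n1,n2}
  n3 → {n2}
  n4 → {n6}
  n5 → ∅
  n6 → ∅

DF(n1) = ["n1"]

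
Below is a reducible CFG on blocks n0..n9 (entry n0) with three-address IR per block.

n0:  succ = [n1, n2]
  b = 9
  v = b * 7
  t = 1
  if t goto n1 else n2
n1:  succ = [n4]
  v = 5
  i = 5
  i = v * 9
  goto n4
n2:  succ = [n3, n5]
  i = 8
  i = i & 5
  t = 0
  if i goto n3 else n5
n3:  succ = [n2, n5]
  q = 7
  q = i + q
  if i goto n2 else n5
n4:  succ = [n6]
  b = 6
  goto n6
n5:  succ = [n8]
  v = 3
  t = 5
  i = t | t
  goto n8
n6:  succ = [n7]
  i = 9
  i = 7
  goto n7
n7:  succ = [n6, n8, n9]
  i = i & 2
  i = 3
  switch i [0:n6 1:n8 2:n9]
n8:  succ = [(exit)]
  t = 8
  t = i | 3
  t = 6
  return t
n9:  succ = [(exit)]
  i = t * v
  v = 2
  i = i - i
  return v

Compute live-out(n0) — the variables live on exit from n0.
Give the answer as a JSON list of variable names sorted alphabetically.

Block summaries:
  n0: {b,t,v} / ∅
  n1: {i,v} / ∅
  n2: {i,t} / ∅
  n3: {q} / {i}
  n4: {b} / ∅
  n5: {i,t,v} / ∅
  n6: {i} / ∅
  n7: {i} / {i}
  n8: {t} / {i}
  n9: {i,v} / {t,v}

Backward fixpoint:
  n0: in=∅ out={t}
  n1: in={t} out={t,v}
  n2: in=∅ out={i}
  n3: in={i} out=∅
  n4: in={t,v} out={t,v}
  n5: in=∅ out={i}
  n6: in={t,v} out={i,t,v}
  n7: in={i,t,v} out={i,t,v}
  n8: in={i} out=∅
  n9: in={t,v} out=∅

live-out(n0) = ["t"]

Answer: ["t"]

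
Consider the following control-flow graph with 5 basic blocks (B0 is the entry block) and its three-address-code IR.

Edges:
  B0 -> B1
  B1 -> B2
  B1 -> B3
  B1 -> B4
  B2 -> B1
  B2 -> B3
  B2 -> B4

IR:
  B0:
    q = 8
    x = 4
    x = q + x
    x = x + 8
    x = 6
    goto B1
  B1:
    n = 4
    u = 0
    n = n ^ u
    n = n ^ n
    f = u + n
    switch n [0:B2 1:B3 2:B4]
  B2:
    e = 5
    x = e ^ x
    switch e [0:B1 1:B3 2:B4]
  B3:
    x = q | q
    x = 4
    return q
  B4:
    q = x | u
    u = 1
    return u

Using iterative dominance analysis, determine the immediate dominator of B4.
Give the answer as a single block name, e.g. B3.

idom tree: B1←B0 B2←B1 B3←B1 B4←B1
Dom∩ at merges:
  B1: preds {B0,B2}: {B0} ∩ {B0,B1,B2} = {B0}; idom=B0
  B3: preds {B1,B2}: {B0,B1} ∩ {B0,B1,B2} = {B0,B1}; idom=B1
  B4: preds {B1,B2}: {B0,B1} ∩ {B0,B1,B2} = {B0,B1}; idom=B1

idom(B4) = B1

Answer: B1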